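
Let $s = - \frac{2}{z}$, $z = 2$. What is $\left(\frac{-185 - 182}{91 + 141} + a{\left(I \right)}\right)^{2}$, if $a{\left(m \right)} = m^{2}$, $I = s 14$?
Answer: $\frac{2034461025}{53824} \approx 37798.0$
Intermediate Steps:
$s = -1$ ($s = - \frac{2}{2} = \left(-2\right) \frac{1}{2} = -1$)
$I = -14$ ($I = \left(-1\right) 14 = -14$)
$\left(\frac{-185 - 182}{91 + 141} + a{\left(I \right)}\right)^{2} = \left(\frac{-185 - 182}{91 + 141} + \left(-14\right)^{2}\right)^{2} = \left(- \frac{367}{232} + 196\right)^{2} = \left(\frac{45105}{232}\right)^{2} = \frac{2034461025}{53824}$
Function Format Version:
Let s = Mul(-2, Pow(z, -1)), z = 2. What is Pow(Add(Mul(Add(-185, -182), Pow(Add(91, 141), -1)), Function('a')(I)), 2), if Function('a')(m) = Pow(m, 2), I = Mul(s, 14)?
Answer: Rational(2034461025, 53824) ≈ 37798.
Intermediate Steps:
s = -1 (s = Mul(-2, Pow(2, -1)) = Mul(-2, Rational(1, 2)) = -1)
I = -14 (I = Mul(-1, 14) = -14)
Pow(Add(Mul(Add(-185, -182), Pow(Add(91, 141), -1)), Function('a')(I)), 2) = Pow(Add(Mul(Add(-185, -182), Pow(Add(91, 141), -1)), Pow(-14, 2)), 2) = Pow(Add(Mul(-367, Pow(232, -1)), 196), 2) = Pow(Add(Mul(-367, Rational(1, 232)), 196), 2) = Pow(Add(Rational(-367, 232), 196), 2) = Pow(Rational(45105, 232), 2) = Rational(2034461025, 53824)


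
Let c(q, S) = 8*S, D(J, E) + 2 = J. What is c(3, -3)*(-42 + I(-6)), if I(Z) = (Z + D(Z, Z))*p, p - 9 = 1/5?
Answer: 20496/5 ≈ 4099.2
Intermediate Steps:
D(J, E) = -2 + J
p = 46/5 (p = 9 + 1/5 = 9 + ⅕ = 46/5 ≈ 9.2000)
I(Z) = -92/5 + 92*Z/5 (I(Z) = (Z + (-2 + Z))*(46/5) = (-2 + 2*Z)*(46/5) = -92/5 + 92*Z/5)
c(3, -3)*(-42 + I(-6)) = (8*(-3))*(-42 + (-92/5 + (92/5)*(-6))) = -24*(-42 + (-92/5 - 552/5)) = -24*(-42 - 644/5) = -24*(-854/5) = 20496/5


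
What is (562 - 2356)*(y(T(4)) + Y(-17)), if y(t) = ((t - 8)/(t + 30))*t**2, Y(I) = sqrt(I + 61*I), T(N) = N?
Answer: 57408/17 - 1794*I*sqrt(1054) ≈ 3376.9 - 58243.0*I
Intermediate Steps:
Y(I) = sqrt(62)*sqrt(I) (Y(I) = sqrt(62*I) = sqrt(62)*sqrt(I))
y(t) = t**2*(-8 + t)/(30 + t) (y(t) = ((-8 + t)/(30 + t))*t**2 = t**2*(-8 + t)/(30 + t))
(562 - 2356)*(y(T(4)) + Y(-17)) = (562 - 2356)*(4**2*(-8 + 4)/(30 + 4) + sqrt(62)*sqrt(-17)) = -1794*(16*(-4)/34 + sqrt(62)*(I*sqrt(17))) = -1794*(16*(1/34)*(-4) + I*sqrt(1054)) = -1794*(-32/17 + I*sqrt(1054)) = 57408/17 - 1794*I*sqrt(1054)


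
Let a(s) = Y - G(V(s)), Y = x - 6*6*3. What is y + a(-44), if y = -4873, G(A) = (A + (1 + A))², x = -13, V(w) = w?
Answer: -12563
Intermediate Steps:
G(A) = (1 + 2*A)²
Y = -121 (Y = -13 - 6*6*3 = -13 - 36*3 = -13 - 1*108 = -13 - 108 = -121)
a(s) = -121 - (1 + 2*s)²
y + a(-44) = -4873 + (-121 - (1 + 2*(-44))²) = -4873 + (-121 - (1 - 88)²) = -4873 + (-121 - 1*(-87)²) = -4873 + (-121 - 1*7569) = -4873 + (-121 - 7569) = -4873 - 7690 = -12563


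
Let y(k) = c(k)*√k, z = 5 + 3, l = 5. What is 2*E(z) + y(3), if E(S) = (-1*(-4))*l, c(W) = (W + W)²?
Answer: 40 + 36*√3 ≈ 102.35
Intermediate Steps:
c(W) = 4*W² (c(W) = (2*W)² = 4*W²)
z = 8
E(S) = 20 (E(S) = -1*(-4)*5 = 4*5 = 20)
y(k) = 4*k^(5/2) (y(k) = (4*k²)*√k = 4*k^(5/2))
2*E(z) + y(3) = 2*20 + 4*3^(5/2) = 40 + 4*(9*√3) = 40 + 36*√3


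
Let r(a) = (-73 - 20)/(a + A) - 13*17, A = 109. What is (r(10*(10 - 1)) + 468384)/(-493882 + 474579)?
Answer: -93164344/3841297 ≈ -24.253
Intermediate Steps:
r(a) = -221 - 93/(109 + a) (r(a) = (-73 - 20)/(a + 109) - 13*17 = -93/(109 + a) - 221 = -221 - 93/(109 + a))
(r(10*(10 - 1)) + 468384)/(-493882 + 474579) = ((-24182 - 2210*(10 - 1))/(109 + 10*(10 - 1)) + 468384)/(-493882 + 474579) = ((-24182 - 2210*9)/(109 + 10*9) + 468384)/(-19303) = ((-24182 - 221*90)/(109 + 90) + 468384)*(-1/19303) = ((-24182 - 19890)/199 + 468384)*(-1/19303) = ((1/199)*(-44072) + 468384)*(-1/19303) = (-44072/199 + 468384)*(-1/19303) = (93164344/199)*(-1/19303) = -93164344/3841297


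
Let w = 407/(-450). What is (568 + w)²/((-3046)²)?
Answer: 65123467249/1878818490000 ≈ 0.034662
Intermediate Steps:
w = -407/450 (w = 407*(-1/450) = -407/450 ≈ -0.90444)
(568 + w)²/((-3046)²) = (568 - 407/450)²/((-3046)²) = (255193/450)²/9278116 = (65123467249/202500)*(1/9278116) = 65123467249/1878818490000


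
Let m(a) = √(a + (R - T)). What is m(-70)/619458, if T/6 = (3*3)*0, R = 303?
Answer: √233/619458 ≈ 2.4641e-5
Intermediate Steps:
T = 0 (T = 6*((3*3)*0) = 6*(9*0) = 6*0 = 0)
m(a) = √(303 + a) (m(a) = √(a + (303 - 1*0)) = √(a + (303 + 0)) = √(a + 303) = √(303 + a))
m(-70)/619458 = √(303 - 70)/619458 = √233*(1/619458) = √233/619458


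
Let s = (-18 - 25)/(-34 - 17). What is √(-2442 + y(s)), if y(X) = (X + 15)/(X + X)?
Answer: I*√4497886/43 ≈ 49.321*I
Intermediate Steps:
s = 43/51 (s = -43/(-51) = -43*(-1/51) = 43/51 ≈ 0.84314)
y(X) = (15 + X)/(2*X) (y(X) = (15 + X)/((2*X)) = (15 + X)*(1/(2*X)) = (15 + X)/(2*X))
√(-2442 + y(s)) = √(-2442 + (15 + 43/51)/(2*(43/51))) = √(-2442 + (½)*(51/43)*(808/51)) = √(-2442 + 404/43) = √(-104602/43) = I*√4497886/43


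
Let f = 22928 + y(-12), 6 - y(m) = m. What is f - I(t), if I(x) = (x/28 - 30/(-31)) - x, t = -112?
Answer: 707948/31 ≈ 22837.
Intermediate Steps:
y(m) = 6 - m
f = 22946 (f = 22928 + (6 - 1*(-12)) = 22928 + (6 + 12) = 22928 + 18 = 22946)
I(x) = 30/31 - 27*x/28 (I(x) = (x*(1/28) - 30*(-1/31)) - x = (x/28 + 30/31) - x = (30/31 + x/28) - x = 30/31 - 27*x/28)
f - I(t) = 22946 - (30/31 - 27/28*(-112)) = 22946 - (30/31 + 108) = 22946 - 1*3378/31 = 22946 - 3378/31 = 707948/31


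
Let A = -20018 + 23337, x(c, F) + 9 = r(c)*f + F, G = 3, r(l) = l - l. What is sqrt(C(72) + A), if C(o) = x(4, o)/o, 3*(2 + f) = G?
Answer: 3*sqrt(5902)/4 ≈ 57.618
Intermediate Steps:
r(l) = 0
f = -1 (f = -2 + (1/3)*3 = -2 + 1 = -1)
x(c, F) = -9 + F (x(c, F) = -9 + (0*(-1) + F) = -9 + (0 + F) = -9 + F)
C(o) = (-9 + o)/o
A = 3319
sqrt(C(72) + A) = sqrt((-9 + 72)/72 + 3319) = sqrt((1/72)*63 + 3319) = sqrt(7/8 + 3319) = sqrt(26559/8) = 3*sqrt(5902)/4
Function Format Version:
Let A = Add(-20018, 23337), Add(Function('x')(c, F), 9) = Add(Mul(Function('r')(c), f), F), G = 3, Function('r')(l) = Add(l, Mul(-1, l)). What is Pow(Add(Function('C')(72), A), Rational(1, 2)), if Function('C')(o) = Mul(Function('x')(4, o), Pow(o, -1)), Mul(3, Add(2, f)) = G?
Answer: Mul(Rational(3, 4), Pow(5902, Rational(1, 2))) ≈ 57.618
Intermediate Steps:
Function('r')(l) = 0
f = -1 (f = Add(-2, Mul(Rational(1, 3), 3)) = Add(-2, 1) = -1)
Function('x')(c, F) = Add(-9, F) (Function('x')(c, F) = Add(-9, Add(Mul(0, -1), F)) = Add(-9, Add(0, F)) = Add(-9, F))
Function('C')(o) = Mul(Pow(o, -1), Add(-9, o)) (Function('C')(o) = Mul(Add(-9, o), Pow(o, -1)) = Mul(Pow(o, -1), Add(-9, o)))
A = 3319
Pow(Add(Function('C')(72), A), Rational(1, 2)) = Pow(Add(Mul(Pow(72, -1), Add(-9, 72)), 3319), Rational(1, 2)) = Pow(Add(Mul(Rational(1, 72), 63), 3319), Rational(1, 2)) = Pow(Add(Rational(7, 8), 3319), Rational(1, 2)) = Pow(Rational(26559, 8), Rational(1, 2)) = Mul(Rational(3, 4), Pow(5902, Rational(1, 2)))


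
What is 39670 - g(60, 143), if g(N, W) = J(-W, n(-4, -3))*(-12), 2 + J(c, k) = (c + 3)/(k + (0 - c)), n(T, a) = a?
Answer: 39634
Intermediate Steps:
J(c, k) = -2 + (3 + c)/(k - c) (J(c, k) = -2 + (c + 3)/(k + (0 - c)) = -2 + (3 + c)/(k - c))
g(N, W) = -12*(-9 + 3*W)/(3 - W) (g(N, W) = ((-3 - (-3)*W + 2*(-3))/(-W - 1*(-3)))*(-12) = ((-3 + 3*W - 6)/(-W + 3))*(-12) = ((-9 + 3*W)/(3 - W))*(-12) = -12*(-9 + 3*W)/(3 - W))
39670 - g(60, 143) = 39670 - 1*36 = 39670 - 36 = 39634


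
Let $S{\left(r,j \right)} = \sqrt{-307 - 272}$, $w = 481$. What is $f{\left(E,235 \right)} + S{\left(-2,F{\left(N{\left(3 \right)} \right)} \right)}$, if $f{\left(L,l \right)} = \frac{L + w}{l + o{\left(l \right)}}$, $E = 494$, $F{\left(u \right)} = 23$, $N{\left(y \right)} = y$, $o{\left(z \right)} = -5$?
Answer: $\frac{195}{46} + i \sqrt{579} \approx 4.2391 + 24.062 i$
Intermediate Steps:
$f{\left(L,l \right)} = \frac{481 + L}{-5 + l}$ ($f{\left(L,l \right)} = \frac{L + 481}{l - 5} = \frac{481 + L}{-5 + l}$)
$S{\left(r,j \right)} = i \sqrt{579}$ ($S{\left(r,j \right)} = \sqrt{-579} = i \sqrt{579}$)
$f{\left(E,235 \right)} + S{\left(-2,F{\left(N{\left(3 \right)} \right)} \right)} = \frac{481 + 494}{-5 + 235} + i \sqrt{579} = \frac{1}{230} \cdot 975 + i \sqrt{579} = \frac{195}{46} + i \sqrt{579}$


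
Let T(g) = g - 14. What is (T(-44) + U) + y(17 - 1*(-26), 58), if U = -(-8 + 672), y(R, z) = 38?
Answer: -684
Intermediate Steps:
U = -664 (U = -1*664 = -664)
T(g) = -14 + g
(T(-44) + U) + y(17 - 1*(-26), 58) = ((-14 - 44) - 664) + 38 = (-58 - 664) + 38 = -722 + 38 = -684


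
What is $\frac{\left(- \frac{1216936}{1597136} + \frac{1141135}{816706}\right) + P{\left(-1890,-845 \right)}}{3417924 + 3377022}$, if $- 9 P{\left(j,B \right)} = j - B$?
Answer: $\frac{21414783572744}{1246396412453737941} \approx 1.7181 \cdot 10^{-5}$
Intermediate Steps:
$P{\left(j,B \right)} = - \frac{j}{9} + \frac{B}{9}$ ($P{\left(j,B \right)} = - \frac{j - B}{9} = - \frac{j}{9} + \frac{B}{9}$)
$\frac{\left(- \frac{1216936}{1597136} + \frac{1141135}{816706}\right) + P{\left(-1890,-845 \right)}}{3417924 + 3377022} = \frac{\left(- \frac{1216936}{1597136} + \frac{1141135}{816706}\right) + \left(\left(- \frac{1}{9}\right) \left(-1890\right) + \frac{1}{9} \left(-845\right)\right)}{3417924 + 3377022} = \frac{\left(\left(-1216936\right) \frac{1}{1597136} + 1141135 \cdot \frac{1}{816706}\right) + \left(210 - \frac{845}{9}\right)}{6794946} = \left(\left(- \frac{152117}{199642} + \frac{1141135}{816706}\right) + \frac{1045}{9}\right) \frac{1}{6794946} = \left(\frac{25895901767}{40762204813} + \frac{1045}{9}\right) \frac{1}{6794946} = \frac{42829567145488}{366859843317} \cdot \frac{1}{6794946} = \frac{21414783572744}{1246396412453737941}$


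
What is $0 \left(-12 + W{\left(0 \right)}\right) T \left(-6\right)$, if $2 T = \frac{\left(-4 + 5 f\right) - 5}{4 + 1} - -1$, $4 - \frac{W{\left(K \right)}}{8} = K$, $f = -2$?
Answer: $0$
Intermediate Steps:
$W{\left(K \right)} = 32 - 8 K$
$T = - \frac{7}{5}$ ($T = \frac{\frac{\left(-4 + 5 \left(-2\right)\right) - 5}{4 + 1} - -1}{2} = \frac{\frac{\left(-4 - 10\right) - 5}{5} + 1}{2} = \frac{\left(-14 - 5\right) \frac{1}{5} + 1}{2} = \frac{\left(-19\right) \frac{1}{5} + 1}{2} = \frac{- \frac{19}{5} + 1}{2} = \frac{1}{2} \left(- \frac{14}{5}\right) = - \frac{7}{5} \approx -1.4$)
$0 \left(-12 + W{\left(0 \right)}\right) T \left(-6\right) = 0 \left(-12 + \left(32 - 0\right)\right) \left(- \frac{7}{5}\right) \left(-6\right) = 0 \left(-12 + \left(32 + 0\right)\right) \left(- \frac{7}{5}\right) \left(-6\right) = 0 \left(-12 + 32\right) \left(- \frac{7}{5}\right) \left(-6\right) = 0 \cdot 20 \left(- \frac{7}{5}\right) \left(-6\right) = 0 \left(\left(-28\right) \left(-6\right)\right) = 0 \cdot 168 = 0$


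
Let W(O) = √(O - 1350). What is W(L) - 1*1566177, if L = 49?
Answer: -1566177 + I*√1301 ≈ -1.5662e+6 + 36.069*I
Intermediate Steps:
W(O) = √(-1350 + O)
W(L) - 1*1566177 = √(-1350 + 49) - 1*1566177 = √(-1301) - 1566177 = I*√1301 - 1566177 = -1566177 + I*√1301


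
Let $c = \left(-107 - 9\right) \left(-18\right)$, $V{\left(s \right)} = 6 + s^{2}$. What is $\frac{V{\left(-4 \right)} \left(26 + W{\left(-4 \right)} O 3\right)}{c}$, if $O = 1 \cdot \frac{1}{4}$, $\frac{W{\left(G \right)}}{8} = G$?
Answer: $\frac{11}{522} \approx 0.021073$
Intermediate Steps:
$W{\left(G \right)} = 8 G$
$O = \frac{1}{4}$ ($O = 1 \cdot \frac{1}{4} = \frac{1}{4} \approx 0.25$)
$c = 2088$ ($c = \left(-116\right) \left(-18\right) = 2088$)
$\frac{V{\left(-4 \right)} \left(26 + W{\left(-4 \right)} O 3\right)}{c} = \frac{\left(6 + \left(-4\right)^{2}\right) \left(26 + 8 \left(-4\right) \frac{1}{4} \cdot 3\right)}{2088} = \left(6 + 16\right) \left(26 + \left(-32\right) \frac{1}{4} \cdot 3\right) \frac{1}{2088} = 22 \left(26 - 24\right) \frac{1}{2088} = 22 \cdot 2 \cdot \frac{1}{2088} = 44 \cdot \frac{1}{2088} = \frac{11}{522}$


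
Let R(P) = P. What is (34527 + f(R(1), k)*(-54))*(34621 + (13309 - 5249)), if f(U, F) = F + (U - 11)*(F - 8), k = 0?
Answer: 1289264967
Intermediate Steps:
f(U, F) = F + (-11 + U)*(-8 + F)
(34527 + f(R(1), k)*(-54))*(34621 + (13309 - 5249)) = (34527 + (88 - 10*0 - 8*1 + 0*1)*(-54))*(34621 + (13309 - 5249)) = (34527 + (88 + 0 - 8 + 0)*(-54))*(34621 + 8060) = (34527 + 80*(-54))*42681 = (34527 - 4320)*42681 = 30207*42681 = 1289264967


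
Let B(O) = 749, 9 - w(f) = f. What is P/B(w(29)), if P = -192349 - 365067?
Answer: -557416/749 ≈ -744.21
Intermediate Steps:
P = -557416
w(f) = 9 - f
P/B(w(29)) = -557416/749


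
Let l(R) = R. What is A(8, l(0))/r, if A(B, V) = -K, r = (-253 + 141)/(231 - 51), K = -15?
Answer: -675/28 ≈ -24.107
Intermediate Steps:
r = -28/45 (r = -112/180 = -112*1/180 = -28/45 ≈ -0.62222)
A(B, V) = 15 (A(B, V) = -1*(-15) = 15)
A(8, l(0))/r = 15/(-28/45) = 15*(-45/28) = -675/28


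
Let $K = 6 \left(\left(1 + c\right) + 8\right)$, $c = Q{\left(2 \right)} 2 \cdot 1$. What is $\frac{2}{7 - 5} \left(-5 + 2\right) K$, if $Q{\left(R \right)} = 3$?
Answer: $-270$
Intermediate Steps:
$c = 6$ ($c = 3 \cdot 2 \cdot 1 = 6 \cdot 1 = 6$)
$K = 90$ ($K = 6 \left(\left(1 + 6\right) + 8\right) = 6 \left(7 + 8\right) = 6 \cdot 15 = 90$)
$\frac{2}{7 - 5} \left(-5 + 2\right) K = \frac{2}{7 - 5} \left(-5 + 2\right) 90 = \frac{2}{2} \left(-3\right) 90 = 2 \cdot \frac{1}{2} \left(-3\right) 90 = 1 \left(-3\right) 90 = \left(-3\right) 90 = -270$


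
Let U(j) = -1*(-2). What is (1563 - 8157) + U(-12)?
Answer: -6592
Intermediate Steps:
U(j) = 2
(1563 - 8157) + U(-12) = (1563 - 8157) + 2 = -6594 + 2 = -6592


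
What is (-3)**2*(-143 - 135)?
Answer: -2502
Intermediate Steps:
(-3)**2*(-143 - 135) = 9*(-278) = -2502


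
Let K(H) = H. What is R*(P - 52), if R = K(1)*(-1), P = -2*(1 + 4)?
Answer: 62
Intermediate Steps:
P = -10 (P = -2*5 = -10)
R = -1 (R = 1*(-1) = -1)
R*(P - 52) = -(-10 - 52) = -1*(-62) = 62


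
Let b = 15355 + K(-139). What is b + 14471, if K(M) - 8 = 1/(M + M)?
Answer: 8293851/278 ≈ 29834.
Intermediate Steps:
K(M) = 8 + 1/(2*M) (K(M) = 8 + 1/(M + M) = 8 + 1/(2*M))
b = 4270913/278 (b = 15355 + (8 + (½)/(-139)) = 15355 + (8 + (½)*(-1/139)) = 15355 + (8 - 1/278) = 15355 + 2223/278 = 4270913/278 ≈ 15363.)
b + 14471 = 4270913/278 + 14471 = 8293851/278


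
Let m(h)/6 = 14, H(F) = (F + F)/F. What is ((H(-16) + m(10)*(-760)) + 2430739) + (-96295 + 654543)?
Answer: 2925149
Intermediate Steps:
H(F) = 2 (H(F) = (2*F)/F = 2)
m(h) = 84 (m(h) = 6*14 = 84)
((H(-16) + m(10)*(-760)) + 2430739) + (-96295 + 654543) = ((2 + 84*(-760)) + 2430739) + (-96295 + 654543) = ((2 - 63840) + 2430739) + 558248 = (-63838 + 2430739) + 558248 = 2366901 + 558248 = 2925149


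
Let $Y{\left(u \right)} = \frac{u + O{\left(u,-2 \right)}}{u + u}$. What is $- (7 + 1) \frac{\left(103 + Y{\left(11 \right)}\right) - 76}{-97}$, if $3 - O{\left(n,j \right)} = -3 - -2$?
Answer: $\frac{2436}{1067} \approx 2.283$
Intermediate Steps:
$O{\left(n,j \right)} = 4$ ($O{\left(n,j \right)} = 3 - \left(-3 - -2\right) = 3 - \left(-3 + 2\right) = 3 - -1 = 3 + 1 = 4$)
$Y{\left(u \right)} = \frac{4 + u}{2 u}$ ($Y{\left(u \right)} = \frac{u + 4}{u + u} = \frac{4 + u}{2 u}$)
$- (7 + 1) \frac{\left(103 + Y{\left(11 \right)}\right) - 76}{-97} = - (7 + 1) \frac{\left(103 + \frac{4 + 11}{2 \cdot 11}\right) - 76}{-97} = \left(-1\right) 8 \left(\left(103 + \frac{1}{2} \cdot \frac{1}{11} \cdot 15\right) - 76\right) \left(- \frac{1}{97}\right) = - 8 \left(\left(103 + \frac{15}{22}\right) - 76\right) \left(- \frac{1}{97}\right) = - 8 \left(\frac{2281}{22} - 76\right) \left(- \frac{1}{97}\right) = - 8 \cdot \frac{609}{22} \left(- \frac{1}{97}\right) = \left(-8\right) \left(- \frac{609}{2134}\right) = \frac{2436}{1067}$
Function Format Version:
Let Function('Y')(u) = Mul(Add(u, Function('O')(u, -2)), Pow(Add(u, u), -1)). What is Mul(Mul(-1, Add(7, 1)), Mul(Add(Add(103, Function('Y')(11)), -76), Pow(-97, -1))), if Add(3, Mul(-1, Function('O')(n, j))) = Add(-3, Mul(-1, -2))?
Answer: Rational(2436, 1067) ≈ 2.2830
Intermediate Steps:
Function('O')(n, j) = 4 (Function('O')(n, j) = Add(3, Mul(-1, Add(-3, Mul(-1, -2)))) = Add(3, Mul(-1, Add(-3, 2))) = Add(3, Mul(-1, -1)) = Add(3, 1) = 4)
Function('Y')(u) = Mul(Rational(1, 2), Pow(u, -1), Add(4, u)) (Function('Y')(u) = Mul(Add(u, 4), Pow(Add(u, u), -1)) = Mul(Add(4, u), Pow(Mul(2, u), -1)) = Mul(Add(4, u), Mul(Rational(1, 2), Pow(u, -1))) = Mul(Rational(1, 2), Pow(u, -1), Add(4, u)))
Mul(Mul(-1, Add(7, 1)), Mul(Add(Add(103, Function('Y')(11)), -76), Pow(-97, -1))) = Mul(Mul(-1, Add(7, 1)), Mul(Add(Add(103, Mul(Rational(1, 2), Pow(11, -1), Add(4, 11))), -76), Pow(-97, -1))) = Mul(Mul(-1, 8), Mul(Add(Add(103, Mul(Rational(1, 2), Rational(1, 11), 15)), -76), Rational(-1, 97))) = Mul(-8, Mul(Add(Add(103, Rational(15, 22)), -76), Rational(-1, 97))) = Mul(-8, Mul(Add(Rational(2281, 22), -76), Rational(-1, 97))) = Mul(-8, Mul(Rational(609, 22), Rational(-1, 97))) = Mul(-8, Rational(-609, 2134)) = Rational(2436, 1067)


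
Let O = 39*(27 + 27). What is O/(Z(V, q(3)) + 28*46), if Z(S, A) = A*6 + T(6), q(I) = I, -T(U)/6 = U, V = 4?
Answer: 1053/635 ≈ 1.6583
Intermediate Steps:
T(U) = -6*U
Z(S, A) = -36 + 6*A (Z(S, A) = A*6 - 6*6 = 6*A - 36 = -36 + 6*A)
O = 2106 (O = 39*54 = 2106)
O/(Z(V, q(3)) + 28*46) = 2106/((-36 + 6*3) + 28*46) = 2106/((-36 + 18) + 1288) = 2106/(-18 + 1288) = 2106/1270 = 2106*(1/1270) = 1053/635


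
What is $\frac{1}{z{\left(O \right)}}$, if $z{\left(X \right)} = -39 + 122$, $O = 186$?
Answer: $\frac{1}{83} \approx 0.012048$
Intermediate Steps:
$z{\left(X \right)} = 83$
$\frac{1}{z{\left(O \right)}} = \frac{1}{83}$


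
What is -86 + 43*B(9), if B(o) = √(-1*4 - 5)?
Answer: -86 + 129*I ≈ -86.0 + 129.0*I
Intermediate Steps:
B(o) = 3*I (B(o) = √(-4 - 5) = √(-9) = 3*I)
-86 + 43*B(9) = -86 + 43*(3*I) = -86 + 129*I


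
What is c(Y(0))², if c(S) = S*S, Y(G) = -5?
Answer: 625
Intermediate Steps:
c(S) = S²
c(Y(0))² = ((-5)²)² = 25² = 625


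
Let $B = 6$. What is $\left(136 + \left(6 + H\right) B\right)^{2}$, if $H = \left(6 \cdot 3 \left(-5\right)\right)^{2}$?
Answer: $2378707984$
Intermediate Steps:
$H = 8100$ ($H = \left(18 \left(-5\right)\right)^{2} = \left(-90\right)^{2} = 8100$)
$\left(136 + \left(6 + H\right) B\right)^{2} = \left(136 + \left(6 + 8100\right) 6\right)^{2} = \left(136 + 8106 \cdot 6\right)^{2} = \left(136 + 48636\right)^{2} = 48772^{2} = 2378707984$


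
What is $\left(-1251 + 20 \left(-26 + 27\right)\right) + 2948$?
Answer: $1717$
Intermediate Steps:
$\left(-1251 + 20 \left(-26 + 27\right)\right) + 2948 = \left(-1251 + 20 \cdot 1\right) + 2948 = \left(-1251 + 20\right) + 2948 = -1231 + 2948 = 1717$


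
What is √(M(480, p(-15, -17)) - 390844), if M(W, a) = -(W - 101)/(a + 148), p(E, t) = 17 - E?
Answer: I*√351761495/30 ≈ 625.18*I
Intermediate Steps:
M(W, a) = -(-101 + W)/(148 + a)
√(M(480, p(-15, -17)) - 390844) = √((101 - 1*480)/(148 + (17 - 1*(-15))) - 390844) = √((101 - 480)/(148 + (17 + 15)) - 390844) = √(-379/(148 + 32) - 390844) = √(-379/180 - 390844) = √(-70352299/180) = I*√351761495/30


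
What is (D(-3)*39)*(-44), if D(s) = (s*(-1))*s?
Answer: 15444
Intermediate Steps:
D(s) = -s**2 (D(s) = (-s)*s = -s**2)
(D(-3)*39)*(-44) = (-1*(-3)**2*39)*(-44) = (-1*9*39)*(-44) = -9*39*(-44) = -351*(-44) = 15444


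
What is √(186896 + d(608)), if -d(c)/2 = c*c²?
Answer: 4*I*√28082783 ≈ 21197.0*I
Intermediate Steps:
d(c) = -2*c³ (d(c) = -2*c*c² = -2*c³)
√(186896 + d(608)) = √(186896 - 2*608³) = √(186896 - 2*224755712) = √(186896 - 449511424) = √(-449324528) = 4*I*√28082783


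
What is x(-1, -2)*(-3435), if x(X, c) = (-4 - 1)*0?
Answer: 0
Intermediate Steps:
x(X, c) = 0 (x(X, c) = -5*0 = 0)
x(-1, -2)*(-3435) = 0*(-3435) = 0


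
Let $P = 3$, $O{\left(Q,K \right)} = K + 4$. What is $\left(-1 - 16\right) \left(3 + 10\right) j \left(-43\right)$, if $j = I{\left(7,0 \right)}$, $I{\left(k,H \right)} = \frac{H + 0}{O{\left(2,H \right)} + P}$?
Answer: $0$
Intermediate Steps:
$O{\left(Q,K \right)} = 4 + K$
$I{\left(k,H \right)} = \frac{H}{7 + H}$ ($I{\left(k,H \right)} = \frac{H + 0}{\left(4 + H\right) + 3} = \frac{H}{7 + H}$)
$j = 0$ ($j = \frac{0}{7 + 0} = \frac{0}{7} = 0 \cdot \frac{1}{7} = 0$)
$\left(-1 - 16\right) \left(3 + 10\right) j \left(-43\right) = \left(-1 - 16\right) \left(3 + 10\right) 0 \left(-43\right) = \left(-17\right) 13 \cdot 0 \left(-43\right) = \left(-221\right) 0 \left(-43\right) = 0 \left(-43\right) = 0$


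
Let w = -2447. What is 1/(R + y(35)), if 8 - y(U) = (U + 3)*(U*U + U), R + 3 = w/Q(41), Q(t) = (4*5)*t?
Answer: -820/39259947 ≈ -2.0886e-5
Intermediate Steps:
Q(t) = 20*t
R = -4907/820 (R = -3 - 2447/(20*41) = -3 - 2447/820 = -4907/820 ≈ -5.9841)
y(U) = 8 - (3 + U)*(U + U²) (y(U) = 8 - (U + 3)*(U*U + U) = 8 - (3 + U)*(U² + U) = 8 - (3 + U)*(U + U²))
1/(R + y(35)) = 1/(-4907/820 + (8 - 1*35³ - 4*35² - 3*35)) = 1/(-4907/820 + (8 - 1*42875 - 4*1225 - 105)) = 1/(-4907/820 + (8 - 42875 - 4900 - 105)) = 1/(-4907/820 - 47872) = 1/(-39259947/820) = -820/39259947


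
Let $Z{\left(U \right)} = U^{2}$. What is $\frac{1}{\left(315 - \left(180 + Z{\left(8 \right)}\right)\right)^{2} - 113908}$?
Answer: $- \frac{1}{108867} \approx -9.1855 \cdot 10^{-6}$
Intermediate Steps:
$\frac{1}{\left(315 - \left(180 + Z{\left(8 \right)}\right)\right)^{2} - 113908} = \frac{1}{\left(315 - 244\right)^{2} - 113908} = \frac{1}{71^{2} - 113908} = \frac{1}{5041 - 113908} = \frac{1}{-108867} = - \frac{1}{108867}$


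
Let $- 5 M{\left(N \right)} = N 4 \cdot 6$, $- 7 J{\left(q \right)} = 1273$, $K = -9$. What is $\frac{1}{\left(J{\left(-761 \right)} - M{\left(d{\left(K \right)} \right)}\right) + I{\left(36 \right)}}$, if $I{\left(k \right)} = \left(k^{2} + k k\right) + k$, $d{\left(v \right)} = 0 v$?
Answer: $\frac{7}{17123} \approx 0.00040881$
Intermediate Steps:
$J{\left(q \right)} = - \frac{1273}{7}$ ($J{\left(q \right)} = \left(- \frac{1}{7}\right) 1273 = - \frac{1273}{7}$)
$d{\left(v \right)} = 0$
$M{\left(N \right)} = - \frac{24 N}{5}$ ($M{\left(N \right)} = - \frac{N 4 \cdot 6}{5} = - \frac{4 N 6}{5} = - \frac{24 N}{5}$)
$I{\left(k \right)} = k + 2 k^{2}$ ($I{\left(k \right)} = \left(k^{2} + k^{2}\right) + k = 2 k^{2} + k = k + 2 k^{2}$)
$\frac{1}{\left(J{\left(-761 \right)} - M{\left(d{\left(K \right)} \right)}\right) + I{\left(36 \right)}} = \frac{1}{\left(- \frac{1273}{7} - \left(- \frac{24}{5}\right) 0\right) + 36 \left(1 + 2 \cdot 36\right)} = \frac{1}{\left(- \frac{1273}{7} - 0\right) + 36 \left(1 + 72\right)} = \frac{1}{\left(- \frac{1273}{7} + 0\right) + 36 \cdot 73} = \frac{1}{- \frac{1273}{7} + 2628} = \frac{1}{\frac{17123}{7}} = \frac{7}{17123}$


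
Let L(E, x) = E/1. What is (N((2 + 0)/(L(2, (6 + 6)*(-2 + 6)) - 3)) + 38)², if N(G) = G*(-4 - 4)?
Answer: 2916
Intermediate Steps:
L(E, x) = E (L(E, x) = E*1 = E)
N(G) = -8*G (N(G) = G*(-8) = -8*G)
(N((2 + 0)/(L(2, (6 + 6)*(-2 + 6)) - 3)) + 38)² = (-8*(2 + 0)/(2 - 3) + 38)² = (-16/(-1) + 38)² = (-16*(-1) + 38)² = (-8*(-2) + 38)² = (16 + 38)² = 54² = 2916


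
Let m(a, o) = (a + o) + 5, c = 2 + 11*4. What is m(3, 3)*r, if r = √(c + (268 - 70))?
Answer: 22*√61 ≈ 171.83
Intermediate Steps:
c = 46 (c = 2 + 44 = 46)
r = 2*√61 (r = √(46 + (268 - 70)) = √(46 + 198) = √244 = 2*√61 ≈ 15.620)
m(a, o) = 5 + a + o
m(3, 3)*r = (5 + 3 + 3)*(2*√61) = 11*(2*√61) = 22*√61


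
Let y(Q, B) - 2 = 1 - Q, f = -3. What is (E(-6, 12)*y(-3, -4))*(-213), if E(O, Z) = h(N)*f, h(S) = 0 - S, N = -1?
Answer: 3834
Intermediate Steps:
h(S) = -S
y(Q, B) = 3 - Q (y(Q, B) = 2 + (1 - Q) = 3 - Q)
E(O, Z) = -3 (E(O, Z) = -1*(-1)*(-3) = 1*(-3) = -3)
(E(-6, 12)*y(-3, -4))*(-213) = -3*(3 - 1*(-3))*(-213) = -3*(3 + 3)*(-213) = -3*6*(-213) = -18*(-213) = 3834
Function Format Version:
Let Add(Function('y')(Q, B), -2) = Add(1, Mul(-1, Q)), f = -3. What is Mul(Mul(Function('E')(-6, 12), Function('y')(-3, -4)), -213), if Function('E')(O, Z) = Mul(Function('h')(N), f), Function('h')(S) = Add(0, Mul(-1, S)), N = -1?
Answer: 3834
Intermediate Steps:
Function('h')(S) = Mul(-1, S)
Function('y')(Q, B) = Add(3, Mul(-1, Q)) (Function('y')(Q, B) = Add(2, Add(1, Mul(-1, Q))) = Add(3, Mul(-1, Q)))
Function('E')(O, Z) = -3 (Function('E')(O, Z) = Mul(Mul(-1, -1), -3) = Mul(1, -3) = -3)
Mul(Mul(Function('E')(-6, 12), Function('y')(-3, -4)), -213) = Mul(Mul(-3, Add(3, Mul(-1, -3))), -213) = Mul(Mul(-3, Add(3, 3)), -213) = Mul(Mul(-3, 6), -213) = Mul(-18, -213) = 3834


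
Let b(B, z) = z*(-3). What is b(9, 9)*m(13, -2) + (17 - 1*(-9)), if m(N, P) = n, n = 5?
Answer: -109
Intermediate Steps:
m(N, P) = 5
b(B, z) = -3*z
b(9, 9)*m(13, -2) + (17 - 1*(-9)) = -3*9*5 + (17 - 1*(-9)) = -27*5 + (17 + 9) = -135 + 26 = -109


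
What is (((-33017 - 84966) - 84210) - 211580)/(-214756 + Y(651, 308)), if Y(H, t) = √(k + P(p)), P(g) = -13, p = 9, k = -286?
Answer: 88860234388/46120139835 + 413773*I*√299/46120139835 ≈ 1.9267 + 0.00015513*I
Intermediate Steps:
Y(H, t) = I*√299 (Y(H, t) = √(-286 - 13) = √(-299) = I*√299)
(((-33017 - 84966) - 84210) - 211580)/(-214756 + Y(651, 308)) = (((-33017 - 84966) - 84210) - 211580)/(-214756 + I*√299) = ((-117983 - 84210) - 211580)/(-214756 + I*√299) = (-202193 - 211580)/(-214756 + I*√299) = -413773/(-214756 + I*√299)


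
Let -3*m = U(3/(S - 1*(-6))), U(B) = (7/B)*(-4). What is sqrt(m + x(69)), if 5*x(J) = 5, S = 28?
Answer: 31/3 ≈ 10.333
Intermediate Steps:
x(J) = 1 (x(J) = (1/5)*5 = 1)
U(B) = -28/B
m = 952/9 (m = -(-28)/(3*(3/(28 - 1*(-6)))) = -(-28)/(3*(3/(28 + 6))) = -(-28)/(3*(3/34)) = -(-28)/(3*(3*(1/34))) = -(-28)/(3*3/34) = -(-28)*34/(3*3) = -1/3*(-952/3) = 952/9 ≈ 105.78)
sqrt(m + x(69)) = sqrt(952/9 + 1) = sqrt(961/9) = 31/3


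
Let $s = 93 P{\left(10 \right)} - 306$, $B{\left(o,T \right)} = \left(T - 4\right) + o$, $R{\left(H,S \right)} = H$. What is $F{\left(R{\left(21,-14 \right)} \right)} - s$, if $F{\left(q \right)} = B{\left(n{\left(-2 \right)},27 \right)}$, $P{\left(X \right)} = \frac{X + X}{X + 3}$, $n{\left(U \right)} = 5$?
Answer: $\frac{2482}{13} \approx 190.92$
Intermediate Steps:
$P{\left(X \right)} = \frac{2 X}{3 + X}$
$B{\left(o,T \right)} = -4 + T + o$ ($B{\left(o,T \right)} = \left(-4 + T\right) + o = -4 + T + o$)
$F{\left(q \right)} = 28$ ($F{\left(q \right)} = -4 + 27 + 5 = 28$)
$s = - \frac{2118}{13}$ ($s = 93 \cdot 2 \cdot 10 \frac{1}{3 + 10} - 306 = 93 \cdot 2 \cdot 10 \cdot \frac{1}{13} - 306 = 93 \cdot \frac{20}{13} - 306 = \frac{1860}{13} - 306 = - \frac{2118}{13} \approx -162.92$)
$F{\left(R{\left(21,-14 \right)} \right)} - s = 28 - - \frac{2118}{13} = 28 + \frac{2118}{13} = \frac{2482}{13}$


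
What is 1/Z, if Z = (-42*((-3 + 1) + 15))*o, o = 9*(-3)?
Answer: 1/14742 ≈ 6.7833e-5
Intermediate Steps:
o = -27
Z = 14742 (Z = -42*((-3 + 1) + 15)*(-27) = -42*(-2 + 15)*(-27) = -42*13*(-27) = -546*(-27) = 14742)
1/Z = 1/14742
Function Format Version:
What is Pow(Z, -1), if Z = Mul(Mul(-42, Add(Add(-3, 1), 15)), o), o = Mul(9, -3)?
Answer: Rational(1, 14742) ≈ 6.7833e-5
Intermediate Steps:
o = -27
Z = 14742 (Z = Mul(Mul(-42, Add(Add(-3, 1), 15)), -27) = Mul(Mul(-42, Add(-2, 15)), -27) = Mul(Mul(-42, 13), -27) = Mul(-546, -27) = 14742)
Pow(Z, -1) = Pow(14742, -1) = Rational(1, 14742)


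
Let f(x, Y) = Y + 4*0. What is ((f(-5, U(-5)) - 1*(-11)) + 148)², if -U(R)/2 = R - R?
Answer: 25281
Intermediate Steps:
U(R) = 0 (U(R) = -2*(R - R) = -2*0 = 0)
f(x, Y) = Y (f(x, Y) = Y + 0 = Y)
((f(-5, U(-5)) - 1*(-11)) + 148)² = ((0 - 1*(-11)) + 148)² = ((0 + 11) + 148)² = (11 + 148)² = 159² = 25281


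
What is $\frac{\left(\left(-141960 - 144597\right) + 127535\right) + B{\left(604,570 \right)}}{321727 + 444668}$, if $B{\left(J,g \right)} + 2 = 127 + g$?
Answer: $- \frac{158327}{766395} \approx -0.20659$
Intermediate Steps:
$B{\left(J,g \right)} = 125 + g$ ($B{\left(J,g \right)} = -2 + \left(127 + g\right) = 125 + g$)
$\frac{\left(\left(-141960 - 144597\right) + 127535\right) + B{\left(604,570 \right)}}{321727 + 444668} = \frac{\left(\left(-141960 - 144597\right) + 127535\right) + \left(125 + 570\right)}{321727 + 444668} = \frac{\left(-286557 + 127535\right) + 695}{766395} = \left(-159022 + 695\right) \frac{1}{766395} = \left(-158327\right) \frac{1}{766395} = - \frac{158327}{766395}$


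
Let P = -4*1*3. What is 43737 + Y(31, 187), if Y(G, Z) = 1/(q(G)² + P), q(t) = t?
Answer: 41506414/949 ≈ 43737.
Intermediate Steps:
P = -12 (P = -4*3 = -12)
Y(G, Z) = 1/(-12 + G²) (Y(G, Z) = 1/(G² - 12) = 1/(-12 + G²))
43737 + Y(31, 187) = 43737 + 1/(-12 + 31²) = 43737 + 1/(-12 + 961) = 43737 + 1/949 = 41506414/949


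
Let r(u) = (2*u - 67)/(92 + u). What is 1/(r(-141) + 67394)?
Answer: 49/3302655 ≈ 1.4837e-5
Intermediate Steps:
r(u) = (-67 + 2*u)/(92 + u)
1/(r(-141) + 67394) = 1/((-67 + 2*(-141))/(92 - 141) + 67394) = 1/((-67 - 282)/(-49) + 67394) = 1/(-1/49*(-349) + 67394) = 1/(349/49 + 67394) = 1/(3302655/49) = 49/3302655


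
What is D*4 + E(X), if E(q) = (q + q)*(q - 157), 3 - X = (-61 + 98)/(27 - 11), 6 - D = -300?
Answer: 129161/128 ≈ 1009.1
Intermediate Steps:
D = 306 (D = 6 - 1*(-300) = 6 + 300 = 306)
X = 11/16 (X = 3 - (-61 + 98)/(27 - 11) = 3 - 37/16 = 11/16 ≈ 0.68750)
E(q) = 2*q*(-157 + q) (E(q) = (2*q)*(-157 + q) = 2*q*(-157 + q))
D*4 + E(X) = 306*4 + 2*(11/16)*(-157 + 11/16) = 1224 + 2*(11/16)*(-2501/16) = 1224 - 27511/128 = 129161/128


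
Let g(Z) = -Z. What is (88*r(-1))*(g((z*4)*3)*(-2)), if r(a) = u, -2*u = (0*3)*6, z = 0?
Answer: 0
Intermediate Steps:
u = 0 (u = -0*3*6/2 = -0*6 = -½*0 = 0)
r(a) = 0
(88*r(-1))*(g((z*4)*3)*(-2)) = (88*0)*(-0*4*3*(-2)) = 0*(-0*3*(-2)) = 0*(-1*0*(-2)) = 0*(0*(-2)) = 0*0 = 0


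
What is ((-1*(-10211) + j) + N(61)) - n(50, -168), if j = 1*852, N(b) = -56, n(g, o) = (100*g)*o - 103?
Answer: 851110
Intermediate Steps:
n(g, o) = -103 + 100*g*o (n(g, o) = 100*g*o - 103 = -103 + 100*g*o)
j = 852
((-1*(-10211) + j) + N(61)) - n(50, -168) = ((-1*(-10211) + 852) - 56) - (-103 + 100*50*(-168)) = ((10211 + 852) - 56) - (-103 - 840000) = (11063 - 56) - 1*(-840103) = 11007 + 840103 = 851110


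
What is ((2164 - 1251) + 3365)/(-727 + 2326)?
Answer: 1426/533 ≈ 2.6754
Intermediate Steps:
((2164 - 1251) + 3365)/(-727 + 2326) = (913 + 3365)/1599 = 4278*(1/1599) = 1426/533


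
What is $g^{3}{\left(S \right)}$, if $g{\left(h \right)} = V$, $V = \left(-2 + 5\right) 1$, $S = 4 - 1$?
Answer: $27$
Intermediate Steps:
$S = 3$
$V = 3$ ($V = 3 \cdot 1 = 3$)
$g{\left(h \right)} = 3$
$g^{3}{\left(S \right)} = 3^{3} = 27$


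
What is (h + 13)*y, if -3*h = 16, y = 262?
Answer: 6026/3 ≈ 2008.7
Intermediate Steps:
h = -16/3 (h = -⅓*16 = -16/3 ≈ -5.3333)
(h + 13)*y = (-16/3 + 13)*262 = (23/3)*262 = 6026/3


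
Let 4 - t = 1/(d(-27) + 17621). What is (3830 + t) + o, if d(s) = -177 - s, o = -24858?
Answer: -367310305/17471 ≈ -21024.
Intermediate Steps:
t = 69883/17471 (t = 4 - 1/((-177 - 1*(-27)) + 17621) = 4 - 1/((-177 + 27) + 17621) = 4 - 1/(-150 + 17621) = 4 - 1/17471 = 69883/17471 ≈ 3.9999)
(3830 + t) + o = (3830 + 69883/17471) - 24858 = 66983813/17471 - 24858 = -367310305/17471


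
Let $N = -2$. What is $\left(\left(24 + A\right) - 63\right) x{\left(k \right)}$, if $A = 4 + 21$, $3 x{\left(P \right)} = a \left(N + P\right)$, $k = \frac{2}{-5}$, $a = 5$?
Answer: $56$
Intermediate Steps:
$k = - \frac{2}{5}$ ($k = 2 \left(- \frac{1}{5}\right) = - \frac{2}{5} \approx -0.4$)
$x{\left(P \right)} = - \frac{10}{3} + \frac{5 P}{3}$ ($x{\left(P \right)} = \frac{5 \left(-2 + P\right)}{3} = \frac{-10 + 5 P}{3} = - \frac{10}{3} + \frac{5 P}{3}$)
$A = 25$
$\left(\left(24 + A\right) - 63\right) x{\left(k \right)} = \left(\left(24 + 25\right) - 63\right) \left(- \frac{10}{3} + \frac{5}{3} \left(- \frac{2}{5}\right)\right) = \left(49 - 63\right) \left(- \frac{10}{3} - \frac{2}{3}\right) = \left(-14\right) \left(-4\right) = 56$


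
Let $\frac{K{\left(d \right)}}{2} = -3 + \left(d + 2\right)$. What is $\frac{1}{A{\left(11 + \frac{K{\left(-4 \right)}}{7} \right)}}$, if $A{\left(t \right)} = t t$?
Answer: $\frac{49}{4489} \approx 0.010916$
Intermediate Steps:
$K{\left(d \right)} = -2 + 2 d$ ($K{\left(d \right)} = 2 \left(-3 + \left(d + 2\right)\right) = 2 \left(-3 + \left(2 + d\right)\right) = 2 \left(-1 + d\right) = -2 + 2 d$)
$A{\left(t \right)} = t^{2}$
$\frac{1}{A{\left(11 + \frac{K{\left(-4 \right)}}{7} \right)}} = \frac{1}{\left(11 + \frac{-2 + 2 \left(-4\right)}{7}\right)^{2}} = \frac{1}{\left(11 + \frac{-2 - 8}{7}\right)^{2}} = \frac{1}{\left(11 + \frac{1}{7} \left(-10\right)\right)^{2}} = \frac{1}{\left(11 - \frac{10}{7}\right)^{2}} = \frac{1}{\left(\frac{67}{7}\right)^{2}} = \frac{1}{\frac{4489}{49}} = \frac{49}{4489}$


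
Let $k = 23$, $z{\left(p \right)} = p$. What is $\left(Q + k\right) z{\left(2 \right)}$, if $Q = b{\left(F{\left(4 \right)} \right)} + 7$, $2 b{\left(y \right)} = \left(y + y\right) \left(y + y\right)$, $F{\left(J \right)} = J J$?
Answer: $1084$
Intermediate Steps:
$F{\left(J \right)} = J^{2}$
$b{\left(y \right)} = 2 y^{2}$ ($b{\left(y \right)} = \frac{\left(y + y\right) \left(y + y\right)}{2} = \frac{2 y 2 y}{2} = \frac{4 y^{2}}{2} = 2 y^{2}$)
$Q = 519$ ($Q = 2 \left(4^{2}\right)^{2} + 7 = 2 \cdot 16^{2} + 7 = 2 \cdot 256 + 7 = 512 + 7 = 519$)
$\left(Q + k\right) z{\left(2 \right)} = \left(519 + 23\right) 2 = 542 \cdot 2 = 1084$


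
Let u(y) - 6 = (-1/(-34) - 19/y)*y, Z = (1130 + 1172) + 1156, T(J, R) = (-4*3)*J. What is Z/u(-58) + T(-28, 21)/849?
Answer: -8304219/35375 ≈ -234.75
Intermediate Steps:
T(J, R) = -12*J
Z = 3458 (Z = 2302 + 1156 = 3458)
u(y) = 6 + y*(1/34 - 19/y) (u(y) = 6 + (-1/(-34) - 19/y)*y = 6 + (-1*(-1/34) - 19/y)*y = 6 + (1/34 - 19/y)*y = 6 + y*(1/34 - 19/y))
Z/u(-58) + T(-28, 21)/849 = 3458/(-13 + (1/34)*(-58)) - 12*(-28)/849 = 3458/(-13 - 29/17) + 336*(1/849) = 3458/(-250/17) + 112/283 = 3458*(-17/250) + 112/283 = -29393/125 + 112/283 = -8304219/35375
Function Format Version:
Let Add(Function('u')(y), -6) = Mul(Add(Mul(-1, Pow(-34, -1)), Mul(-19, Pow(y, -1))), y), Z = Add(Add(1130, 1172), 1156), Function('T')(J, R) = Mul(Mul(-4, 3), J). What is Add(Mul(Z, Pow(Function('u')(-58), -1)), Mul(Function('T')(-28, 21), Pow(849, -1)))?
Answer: Rational(-8304219, 35375) ≈ -234.75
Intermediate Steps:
Function('T')(J, R) = Mul(-12, J)
Z = 3458 (Z = Add(2302, 1156) = 3458)
Function('u')(y) = Add(6, Mul(y, Add(Rational(1, 34), Mul(-19, Pow(y, -1))))) (Function('u')(y) = Add(6, Mul(Add(Mul(-1, Pow(-34, -1)), Mul(-19, Pow(y, -1))), y)) = Add(6, Mul(Add(Mul(-1, Rational(-1, 34)), Mul(-19, Pow(y, -1))), y)) = Add(6, Mul(Add(Rational(1, 34), Mul(-19, Pow(y, -1))), y)) = Add(6, Mul(y, Add(Rational(1, 34), Mul(-19, Pow(y, -1))))))
Add(Mul(Z, Pow(Function('u')(-58), -1)), Mul(Function('T')(-28, 21), Pow(849, -1))) = Add(Mul(3458, Pow(Add(-13, Mul(Rational(1, 34), -58)), -1)), Mul(Mul(-12, -28), Pow(849, -1))) = Add(Mul(3458, Pow(Add(-13, Rational(-29, 17)), -1)), Mul(336, Rational(1, 849))) = Add(Mul(3458, Pow(Rational(-250, 17), -1)), Rational(112, 283)) = Add(Mul(3458, Rational(-17, 250)), Rational(112, 283)) = Add(Rational(-29393, 125), Rational(112, 283)) = Rational(-8304219, 35375)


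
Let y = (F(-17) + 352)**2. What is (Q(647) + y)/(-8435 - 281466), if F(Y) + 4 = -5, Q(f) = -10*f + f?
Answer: -6578/17053 ≈ -0.38574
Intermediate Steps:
Q(f) = -9*f
F(Y) = -9 (F(Y) = -4 - 5 = -9)
y = 117649 (y = (-9 + 352)**2 = 343**2 = 117649)
(Q(647) + y)/(-8435 - 281466) = (-9*647 + 117649)/(-8435 - 281466) = (-5823 + 117649)/(-289901) = 111826*(-1/289901) = -6578/17053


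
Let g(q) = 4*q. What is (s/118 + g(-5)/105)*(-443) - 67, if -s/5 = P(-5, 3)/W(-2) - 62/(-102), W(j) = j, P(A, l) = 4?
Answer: -368665/42126 ≈ -8.7515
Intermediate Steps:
s = 355/51 (s = -5*(4/(-2) - 62/(-102)) = -5*(4*(-½) - 62*(-1/102)) = -5*(-2 + 31/51) = -5*(-71/51) = 355/51 ≈ 6.9608)
(s/118 + g(-5)/105)*(-443) - 67 = ((355/51)/118 + (4*(-5))/105)*(-443) - 67 = ((355/51)*(1/118) - 20*1/105)*(-443) - 67 = (355/6018 - 4/21)*(-443) - 67 = -5539/42126*(-443) - 67 = 2453777/42126 - 67 = -368665/42126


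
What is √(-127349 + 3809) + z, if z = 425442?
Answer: 425442 + 2*I*√30885 ≈ 4.2544e+5 + 351.48*I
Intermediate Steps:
√(-127349 + 3809) + z = √(-127349 + 3809) + 425442 = √(-123540) + 425442 = 2*I*√30885 + 425442 = 425442 + 2*I*√30885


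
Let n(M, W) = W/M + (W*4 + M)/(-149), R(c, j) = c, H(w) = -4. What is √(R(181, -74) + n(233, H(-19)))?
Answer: 2*√54094467135/34717 ≈ 13.399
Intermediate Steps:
n(M, W) = -4*W/149 - M/149 + W/M (n(M, W) = W/M + (4*W + M)*(-1/149) = W/M + (M + 4*W)*(-1/149) = W/M + (-4*W/149 - M/149) = -4*W/149 - M/149 + W/M)
√(R(181, -74) + n(233, H(-19))) = √(181 + (-4 - 1/149*233*(233 + 4*(-4)))/233) = √(181 + (-4 - 1/149*233*(233 - 16))/233) = √(181 + (-4 - 1/149*233*217)/233) = √(181 + (-4 - 50561/149)/233) = √(181 + (1/233)*(-51157/149)) = √(181 - 51157/34717) = √(6232620/34717) = 2*√54094467135/34717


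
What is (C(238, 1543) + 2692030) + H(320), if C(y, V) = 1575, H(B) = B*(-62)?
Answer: 2673765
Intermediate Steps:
H(B) = -62*B
(C(238, 1543) + 2692030) + H(320) = (1575 + 2692030) - 62*320 = 2693605 - 19840 = 2673765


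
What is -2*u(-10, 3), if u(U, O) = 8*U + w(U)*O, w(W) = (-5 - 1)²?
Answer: -56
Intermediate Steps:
w(W) = 36 (w(W) = (-6)² = 36)
u(U, O) = 8*U + 36*O
-2*u(-10, 3) = -2*(8*(-10) + 36*3) = -2*(-80 + 108) = -2*28 = -56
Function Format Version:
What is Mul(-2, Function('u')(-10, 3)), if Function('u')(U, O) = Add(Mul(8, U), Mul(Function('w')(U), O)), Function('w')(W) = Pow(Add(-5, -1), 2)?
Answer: -56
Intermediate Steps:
Function('w')(W) = 36 (Function('w')(W) = Pow(-6, 2) = 36)
Function('u')(U, O) = Add(Mul(8, U), Mul(36, O))
Mul(-2, Function('u')(-10, 3)) = Mul(-2, Add(Mul(8, -10), Mul(36, 3))) = Mul(-2, Add(-80, 108)) = Mul(-2, 28) = -56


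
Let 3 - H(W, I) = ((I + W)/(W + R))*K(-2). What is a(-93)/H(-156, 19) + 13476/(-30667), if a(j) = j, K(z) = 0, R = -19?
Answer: -964153/30667 ≈ -31.439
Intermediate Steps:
H(W, I) = 3 (H(W, I) = 3 - (I + W)/(W - 19)*0 = 3 - (I + W)/(-19 + W)*0 = 3 - 1*0 = 3 + 0 = 3)
a(-93)/H(-156, 19) + 13476/(-30667) = -93/3 + 13476/(-30667) = -93*⅓ + 13476*(-1/30667) = -31 - 13476/30667 = -964153/30667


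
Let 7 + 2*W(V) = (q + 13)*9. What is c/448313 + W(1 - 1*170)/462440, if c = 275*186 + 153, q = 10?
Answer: 1188469531/10365893186 ≈ 0.11465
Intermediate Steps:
W(V) = 100 (W(V) = -7/2 + ((10 + 13)*9)/2 = -7/2 + (23*9)/2 = -7/2 + (1/2)*207 = -7/2 + 207/2 = 100)
c = 51303 (c = 51150 + 153 = 51303)
c/448313 + W(1 - 1*170)/462440 = 51303/448313 + 100/462440 = 51303*(1/448313) + 100*(1/462440) = 51303/448313 + 5/23122 = 1188469531/10365893186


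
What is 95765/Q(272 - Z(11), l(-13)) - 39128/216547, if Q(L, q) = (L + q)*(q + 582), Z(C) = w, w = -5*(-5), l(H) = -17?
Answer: 3130587971/5628056530 ≈ 0.55625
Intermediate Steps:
w = 25
Z(C) = 25
Q(L, q) = (582 + q)*(L + q) (Q(L, q) = (L + q)*(582 + q) = (582 + q)*(L + q))
95765/Q(272 - Z(11), l(-13)) - 39128/216547 = 95765/((-17)² + 582*(272 - 1*25) + 582*(-17) + (272 - 1*25)*(-17)) - 39128/216547 = 95765/(289 + 582*(272 - 25) - 9894 + (272 - 25)*(-17)) - 39128*1/216547 = 95765/(289 + 582*247 - 9894 + 247*(-17)) - 39128/216547 = 95765/(289 + 143754 - 9894 - 4199) - 39128/216547 = 95765/129950 - 39128/216547 = 95765*(1/129950) - 39128/216547 = 19153/25990 - 39128/216547 = 3130587971/5628056530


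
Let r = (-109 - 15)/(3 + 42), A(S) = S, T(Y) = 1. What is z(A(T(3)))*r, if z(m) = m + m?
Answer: -248/45 ≈ -5.5111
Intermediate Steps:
z(m) = 2*m
r = -124/45 ≈ -2.7556
z(A(T(3)))*r = (2*1)*(-124/45) = 2*(-124/45) = -248/45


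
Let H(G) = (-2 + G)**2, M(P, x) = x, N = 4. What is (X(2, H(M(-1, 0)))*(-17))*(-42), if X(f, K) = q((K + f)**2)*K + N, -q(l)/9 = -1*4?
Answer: 105672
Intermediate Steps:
q(l) = 36 (q(l) = -(-9)*4 = -9*(-4) = 36)
X(f, K) = 4 + 36*K (X(f, K) = 36*K + 4 = 4 + 36*K)
(X(2, H(M(-1, 0)))*(-17))*(-42) = ((4 + 36*(-2 + 0)**2)*(-17))*(-42) = ((4 + 36*(-2)**2)*(-17))*(-42) = ((4 + 36*4)*(-17))*(-42) = ((4 + 144)*(-17))*(-42) = (148*(-17))*(-42) = -2516*(-42) = 105672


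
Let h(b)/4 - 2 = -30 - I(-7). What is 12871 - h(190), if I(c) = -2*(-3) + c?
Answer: 12979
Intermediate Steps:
I(c) = 6 + c
h(b) = -108 (h(b) = 8 + 4*(-30 - (6 - 7)) = 8 + 4*(-30 - 1*(-1)) = 8 + 4*(-30 + 1) = 8 + 4*(-29) = 8 - 116 = -108)
12871 - h(190) = 12871 - 1*(-108) = 12871 + 108 = 12979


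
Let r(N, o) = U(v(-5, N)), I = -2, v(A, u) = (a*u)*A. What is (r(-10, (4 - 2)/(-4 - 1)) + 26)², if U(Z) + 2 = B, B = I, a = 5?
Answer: 484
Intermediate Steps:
v(A, u) = 5*A*u (v(A, u) = (5*u)*A = 5*A*u)
B = -2
U(Z) = -4 (U(Z) = -2 - 2 = -4)
r(N, o) = -4
(r(-10, (4 - 2)/(-4 - 1)) + 26)² = (-4 + 26)² = 22² = 484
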